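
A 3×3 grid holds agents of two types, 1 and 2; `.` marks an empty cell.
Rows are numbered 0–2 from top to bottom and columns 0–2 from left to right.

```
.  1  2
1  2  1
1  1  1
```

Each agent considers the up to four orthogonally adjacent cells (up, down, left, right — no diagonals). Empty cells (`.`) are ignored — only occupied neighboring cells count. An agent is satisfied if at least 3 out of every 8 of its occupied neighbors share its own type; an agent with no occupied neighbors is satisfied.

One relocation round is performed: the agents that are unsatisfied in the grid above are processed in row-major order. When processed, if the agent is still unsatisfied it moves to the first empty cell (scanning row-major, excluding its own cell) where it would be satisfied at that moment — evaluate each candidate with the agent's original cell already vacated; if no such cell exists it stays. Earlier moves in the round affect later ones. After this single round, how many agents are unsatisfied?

Initially unsatisfied (in order): (0,1), (0,2), (1,1), (1,2).
  (0,1) → (0,0).
  (0,2) → (0,1).
  (1,1) → (0,2).
  (1,2): now satisfied by earlier moves; stays.
Resulting grid:
1 2 2
1 . 1
1 1 1
All satisfied now.

0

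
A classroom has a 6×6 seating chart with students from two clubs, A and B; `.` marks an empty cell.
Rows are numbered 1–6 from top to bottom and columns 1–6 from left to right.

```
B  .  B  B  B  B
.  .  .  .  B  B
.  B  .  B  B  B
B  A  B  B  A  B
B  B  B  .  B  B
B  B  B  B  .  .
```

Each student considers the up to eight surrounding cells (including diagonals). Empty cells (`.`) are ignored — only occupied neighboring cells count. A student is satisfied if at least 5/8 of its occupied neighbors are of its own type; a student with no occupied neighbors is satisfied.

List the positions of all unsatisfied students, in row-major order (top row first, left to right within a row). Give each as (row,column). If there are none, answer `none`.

(4,2), (4,5)

Row 1: (1,1)B 0/0 ✓ · (1,3)B 1/1 ✓ · (1,4)B 3/3 ✓ · (1,5)B 4/4 ✓ · (1,6)B 3/3 ✓
Row 2: (2,5)B 7/7 ✓ · (2,6)B 5/5 ✓
Row 3: (3,2)B 2/3 ✓ · (3,4)B 4/5 ✓ · (3,5)B 6/7 ✓ · (3,6)B 4/5 ✓
Row 4: (4,1)B 3/4 ✓ · (4,2)A 0/6 ✗ · (4,3)B 5/6 ✓ · (4,4)B 5/6 ✓ · (4,5)A 0/7 ✗ · (4,6)B 4/5 ✓
Row 5: (5,1)B 4/5 ✓ · (5,2)B 7/8 ✓ · (5,3)B 6/7 ✓ · (5,5)B 4/5 ✓ · (5,6)B 2/3 ✓
Row 6: (6,1)B 3/3 ✓ · (6,2)B 5/5 ✓ · (6,3)B 4/4 ✓ · (6,4)B 3/3 ✓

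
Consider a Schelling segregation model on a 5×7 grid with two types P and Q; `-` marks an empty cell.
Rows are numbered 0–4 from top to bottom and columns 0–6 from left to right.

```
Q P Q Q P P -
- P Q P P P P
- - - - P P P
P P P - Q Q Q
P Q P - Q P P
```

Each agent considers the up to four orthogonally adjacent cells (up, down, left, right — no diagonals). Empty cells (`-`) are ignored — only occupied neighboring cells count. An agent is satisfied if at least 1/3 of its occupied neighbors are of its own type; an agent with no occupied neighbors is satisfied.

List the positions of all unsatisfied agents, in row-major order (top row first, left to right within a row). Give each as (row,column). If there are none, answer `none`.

(0,0), (4,1)

(0,0)Q 0/1 unhappy
(0,1)P 1/3 ok
(0,2)Q 2/3 ok
(0,3)Q 1/3 ok
(0,4)P 2/3 ok
(0,5)P 2/2 ok
(1,1)P 1/2 ok
(1,2)Q 1/3 ok
(1,3)P 1/3 ok
(1,4)P 4/4 ok
(1,5)P 4/4 ok
(1,6)P 2/2 ok
(2,4)P 2/3 ok
(2,5)P 3/4 ok
(2,6)P 2/3 ok
(3,0)P 2/2 ok
(3,1)P 2/3 ok
(3,2)P 2/2 ok
(3,4)Q 2/3 ok
(3,5)Q 2/4 ok
(3,6)Q 1/3 ok
(4,0)P 1/2 ok
(4,1)Q 0/3 unhappy
(4,2)P 1/2 ok
(4,4)Q 1/2 ok
(4,5)P 1/3 ok
(4,6)P 1/2 ok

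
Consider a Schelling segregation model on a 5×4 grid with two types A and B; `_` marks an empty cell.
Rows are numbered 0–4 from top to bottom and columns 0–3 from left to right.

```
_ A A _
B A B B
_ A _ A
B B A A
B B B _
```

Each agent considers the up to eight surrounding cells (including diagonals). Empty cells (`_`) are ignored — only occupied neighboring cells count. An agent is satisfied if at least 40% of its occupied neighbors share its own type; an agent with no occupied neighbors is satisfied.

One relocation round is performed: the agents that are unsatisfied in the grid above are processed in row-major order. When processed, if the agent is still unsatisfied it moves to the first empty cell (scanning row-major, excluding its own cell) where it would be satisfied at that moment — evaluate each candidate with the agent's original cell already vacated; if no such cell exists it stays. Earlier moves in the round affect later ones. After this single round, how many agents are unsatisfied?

Initially unsatisfied (in order): (1,0), (1,2), (1,3), (2,1).
  (1,0) → (0,3).
  (1,2) → (2,0).
  (1,3): no empty cell satisfies it; stays.
  (2,1): now satisfied by earlier moves; stays.
Resulting grid:
_ A A B
_ A _ B
B A _ A
B B A A
B B B _
Unsatisfied now: (1,3).

1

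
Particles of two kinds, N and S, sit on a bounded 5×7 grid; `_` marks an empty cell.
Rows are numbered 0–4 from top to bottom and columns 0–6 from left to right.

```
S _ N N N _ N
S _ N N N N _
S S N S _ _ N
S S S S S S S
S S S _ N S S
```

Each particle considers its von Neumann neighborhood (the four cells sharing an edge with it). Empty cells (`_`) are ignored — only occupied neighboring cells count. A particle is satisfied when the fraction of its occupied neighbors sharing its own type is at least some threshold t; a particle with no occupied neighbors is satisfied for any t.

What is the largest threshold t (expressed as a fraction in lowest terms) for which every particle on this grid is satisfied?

0/1

Row 0: (0,0)S 1/1 · (0,2)N 2/2 · (0,3)N 3/3 · (0,4)N 2/2 · (0,6)N — no occupied neighbors
Row 1: (1,0)S 2/2 · (1,2)N 3/3 · (1,3)N 3/4 · (1,4)N 3/3 · (1,5)N 1/1
Row 2: (2,0)S 3/3 · (2,1)S 2/3 · (2,2)N 1/4 · (2,3)S 1/3 · (2,6)N 0/1
Row 3: (3,0)S 3/3 · (3,1)S 4/4 · (3,2)S 3/4 · (3,3)S 3/3 · (3,4)S 2/3 · (3,5)S 3/3 · (3,6)S 2/3
Row 4: (4,0)S 2/2 · (4,1)S 3/3 · (4,2)S 2/2 · (4,4)N 0/2 · (4,5)S 2/3 · (4,6)S 2/2
The smallest same-type fraction is 0/1 at (2,6), which reduces to 0/1. Any threshold above that leaves this particle unsatisfied.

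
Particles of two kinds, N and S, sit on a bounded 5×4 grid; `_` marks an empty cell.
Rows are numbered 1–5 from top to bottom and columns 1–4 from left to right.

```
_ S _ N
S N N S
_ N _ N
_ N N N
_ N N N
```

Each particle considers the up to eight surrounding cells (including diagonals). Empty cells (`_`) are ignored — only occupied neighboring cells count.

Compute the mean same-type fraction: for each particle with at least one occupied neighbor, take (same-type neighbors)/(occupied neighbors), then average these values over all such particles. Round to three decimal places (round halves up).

Row 1: (1,2)S 1/3 · (1,4)N 1/2
Row 2: (2,1)S 1/3 · (2,2)N 2/4 · (2,3)N 4/6 · (2,4)S 0/3
Row 3: (3,2)N 4/5 · (3,4)N 3/4
Row 4: (4,2)N 4/4 · (4,3)N 7/7 · (4,4)N 4/4
Row 5: (5,2)N 3/3 · (5,3)N 5/5 · (5,4)N 3/3
Sum over 14 particles: 1/3 + 1/2 + 1/3 + 2/4 + 4/6 + 0/3 + 4/5 + 3/4 + 4/4 + 7/7 + 4/4 + 3/3 + 5/5 + 3/3 = 593/60; mean = 593/60 ÷ 14 = 593/840 = 0.705952… → 0.706.

0.706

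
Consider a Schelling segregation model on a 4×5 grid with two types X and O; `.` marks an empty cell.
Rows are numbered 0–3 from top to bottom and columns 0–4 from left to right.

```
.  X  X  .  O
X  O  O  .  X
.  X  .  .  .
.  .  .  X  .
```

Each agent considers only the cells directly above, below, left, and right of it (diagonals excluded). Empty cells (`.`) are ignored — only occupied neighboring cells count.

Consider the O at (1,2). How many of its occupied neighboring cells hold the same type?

1

Occupied neighbors of (1,2): (0,2)=X, (1,1)=O.
Same type (O): 1 of 2.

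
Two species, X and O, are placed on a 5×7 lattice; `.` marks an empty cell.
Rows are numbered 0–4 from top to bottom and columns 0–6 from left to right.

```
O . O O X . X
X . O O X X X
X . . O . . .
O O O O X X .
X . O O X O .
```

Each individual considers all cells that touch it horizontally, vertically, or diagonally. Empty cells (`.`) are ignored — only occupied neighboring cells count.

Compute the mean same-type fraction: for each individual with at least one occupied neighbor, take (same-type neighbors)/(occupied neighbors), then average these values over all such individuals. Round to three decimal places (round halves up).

0.594

(0,0)O 0/1
(0,2)O 3/3
(0,3)O 3/5
(0,4)X 2/4
(0,6)X 2/2
(1,0)X 1/2
(1,2)O 4/4
(1,3)O 4/6
(1,4)X 2/5
(1,5)X 4/4
(1,6)X 2/2
(2,0)X 1/3
(2,3)O 4/6
(3,0)O 1/3
(3,1)O 3/5
(3,2)O 5/5
(3,3)O 4/6
(3,4)X 2/6
(3,5)X 2/3
(4,0)X 0/2
(4,2)O 4/4
(4,3)O 3/5
(4,4)X 2/5
(4,5)O 0/3
Sum over 24 individuals: 0/1 + 3/3 + 3/5 + 2/4 + 2/2 + 1/2 + 4/4 + 4/6 + 2/5 + 4/4 + 2/2 + 1/3 + 4/6 + 1/3 + 3/5 + 5/5 + 4/6 + 2/6 + 2/3 + 0/2 + 4/4 + 3/5 + 2/5 + 0/3 = 214/15; mean = 214/15 ÷ 24 = 107/180 = 0.594444… → 0.594.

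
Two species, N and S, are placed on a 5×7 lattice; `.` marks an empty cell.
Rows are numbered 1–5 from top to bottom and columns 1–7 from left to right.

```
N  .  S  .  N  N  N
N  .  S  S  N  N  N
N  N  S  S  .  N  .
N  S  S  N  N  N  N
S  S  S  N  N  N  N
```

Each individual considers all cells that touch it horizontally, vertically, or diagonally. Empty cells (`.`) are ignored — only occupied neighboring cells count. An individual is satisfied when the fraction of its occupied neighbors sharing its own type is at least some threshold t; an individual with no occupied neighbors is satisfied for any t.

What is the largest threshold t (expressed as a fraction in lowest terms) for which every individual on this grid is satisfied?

(1,1)N 1/1
(1,3)S 2/2
(1,5)N 3/4
(1,6)N 5/5
(1,7)N 3/3
(2,1)N 3/3
(2,3)S 4/5
(2,4)S 4/6
(2,5)N 4/6
(2,6)N 6/6
(2,7)N 4/4
(3,1)N 3/4
(3,2)N 3/7
(3,3)S 5/7
(3,4)S 4/7
(3,6)N 6/6
(4,1)N 2/5
(4,2)S 5/8
(4,3)S 5/8
(4,4)N 3/7
(4,5)N 6/7
(4,6)N 6/6
(4,7)N 4/4
(5,1)S 2/3
(5,2)S 4/5
(5,3)S 3/5
(5,4)N 3/5
(5,5)N 5/5
(5,6)N 5/5
(5,7)N 3/3
The smallest same-type fraction is 2/5 at (4,1), which reduces to 2/5. Any threshold above that leaves this individual unsatisfied.

2/5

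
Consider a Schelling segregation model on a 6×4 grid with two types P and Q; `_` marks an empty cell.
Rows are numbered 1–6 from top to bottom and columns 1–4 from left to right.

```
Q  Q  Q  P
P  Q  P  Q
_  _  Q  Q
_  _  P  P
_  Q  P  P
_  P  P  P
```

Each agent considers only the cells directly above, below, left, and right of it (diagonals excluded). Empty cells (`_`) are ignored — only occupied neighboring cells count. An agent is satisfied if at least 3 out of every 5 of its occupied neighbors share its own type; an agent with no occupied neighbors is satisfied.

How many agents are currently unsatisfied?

10

Row 1: (1,1)Q 1/2 unhappy · (1,2)Q 3/3 ok · (1,3)Q 1/3 unhappy · (1,4)P 0/2 unhappy
Row 2: (2,1)P 0/2 unhappy · (2,2)Q 1/3 unhappy · (2,3)P 0/4 unhappy · (2,4)Q 1/3 unhappy
Row 3: (3,3)Q 1/3 unhappy · (3,4)Q 2/3 ok
Row 4: (4,3)P 2/3 ok · (4,4)P 2/3 ok
Row 5: (5,2)Q 0/2 unhappy · (5,3)P 3/4 ok · (5,4)P 3/3 ok
Row 6: (6,2)P 1/2 unhappy · (6,3)P 3/3 ok · (6,4)P 2/2 ok
Unsatisfied: (1,1), (1,3), (1,4), (2,1), (2,2), (2,3), (2,4), (3,3), (5,2), (6,2) — 10 in total.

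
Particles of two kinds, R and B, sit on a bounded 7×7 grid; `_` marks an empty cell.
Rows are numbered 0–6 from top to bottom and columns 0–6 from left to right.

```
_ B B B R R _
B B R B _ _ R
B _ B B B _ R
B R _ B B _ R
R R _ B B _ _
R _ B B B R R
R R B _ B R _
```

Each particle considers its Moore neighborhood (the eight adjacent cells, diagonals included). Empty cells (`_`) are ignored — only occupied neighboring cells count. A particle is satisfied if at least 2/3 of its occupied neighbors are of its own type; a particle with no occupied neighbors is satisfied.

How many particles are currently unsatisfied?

11

Row 0: (0,1)B 3/4 satisfied · (0,2)B 4/5 satisfied · (0,3)B 2/4 not · (0,4)R 1/3 not · (0,5)R 2/2 satisfied
Row 1: (1,0)B 3/3 satisfied · (1,1)B 5/6 satisfied · (1,2)R 0/7 not · (1,3)B 5/7 satisfied · (1,6)R 2/2 satisfied
Row 2: (2,0)B 3/4 satisfied · (2,2)B 4/6 satisfied · (2,3)B 5/6 satisfied · (2,4)B 4/4 satisfied · (2,6)R 2/2 satisfied
Row 3: (3,0)B 1/4 not · (3,1)R 2/5 not · (3,3)B 6/6 satisfied · (3,4)B 5/5 satisfied · (3,6)R 1/1 satisfied
Row 4: (4,0)R 3/4 satisfied · (4,1)R 3/5 not · (4,3)B 6/6 satisfied · (4,4)B 5/6 satisfied
Row 5: (5,0)R 4/4 satisfied · (5,2)B 3/5 not · (5,3)B 6/6 satisfied · (5,4)B 4/6 satisfied · (5,5)R 2/5 not · (5,6)R 2/2 satisfied
Row 6: (6,0)R 2/2 satisfied · (6,1)R 2/4 not · (6,2)B 2/3 satisfied · (6,4)B 2/4 not · (6,5)R 2/4 not
Unsatisfied: (0,3), (0,4), (1,2), (3,0), (3,1), (4,1), (5,2), (5,5), (6,1), (6,4), (6,5) — 11 in total.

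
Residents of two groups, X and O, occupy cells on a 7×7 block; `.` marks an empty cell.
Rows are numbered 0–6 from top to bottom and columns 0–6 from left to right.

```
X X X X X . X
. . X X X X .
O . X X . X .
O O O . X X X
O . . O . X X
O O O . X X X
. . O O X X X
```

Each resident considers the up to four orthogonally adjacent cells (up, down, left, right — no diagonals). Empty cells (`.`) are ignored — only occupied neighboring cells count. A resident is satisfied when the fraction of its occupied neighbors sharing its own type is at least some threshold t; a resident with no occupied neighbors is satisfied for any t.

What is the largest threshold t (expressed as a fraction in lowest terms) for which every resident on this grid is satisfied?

(0,0)X 1/1
(0,1)X 2/2
(0,2)X 3/3
(0,3)X 3/3
(0,4)X 2/2
(0,6)X — no occupied neighbors
(1,2)X 3/3
(1,3)X 4/4
(1,4)X 3/3
(1,5)X 2/2
(2,0)O 1/1
(2,2)X 2/3
(2,3)X 2/2
(2,5)X 2/2
(3,0)O 3/3
(3,1)O 2/2
(3,2)O 1/2
(3,4)X 1/1
(3,5)X 4/4
(3,6)X 2/2
(4,0)O 2/2
(4,3)O — no occupied neighbors
(4,5)X 3/3
(4,6)X 3/3
(5,0)O 2/2
(5,1)O 2/2
(5,2)O 2/2
(5,4)X 2/2
(5,5)X 4/4
(5,6)X 3/3
(6,2)O 2/2
(6,3)O 1/2
(6,4)X 2/3
(6,5)X 3/3
(6,6)X 2/2
The smallest same-type fraction is 1/2 at (3,2), which reduces to 1/2. Any threshold above that leaves this resident unsatisfied.

1/2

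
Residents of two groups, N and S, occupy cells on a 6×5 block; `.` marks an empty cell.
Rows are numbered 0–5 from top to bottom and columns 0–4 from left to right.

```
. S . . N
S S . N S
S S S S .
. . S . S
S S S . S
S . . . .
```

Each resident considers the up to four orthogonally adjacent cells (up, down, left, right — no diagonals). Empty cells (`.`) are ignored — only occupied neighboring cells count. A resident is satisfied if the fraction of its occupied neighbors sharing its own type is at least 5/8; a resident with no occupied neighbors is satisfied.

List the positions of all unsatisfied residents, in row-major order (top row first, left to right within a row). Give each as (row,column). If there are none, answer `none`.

Row 0: (0,1)S 1/1 ✓ · (0,4)N 0/1 ✗
Row 1: (1,0)S 2/2 ✓ · (1,1)S 3/3 ✓ · (1,3)N 0/2 ✗ · (1,4)S 0/2 ✗
Row 2: (2,0)S 2/2 ✓ · (2,1)S 3/3 ✓ · (2,2)S 3/3 ✓ · (2,3)S 1/2 ✗
Row 3: (3,2)S 2/2 ✓ · (3,4)S 1/1 ✓
Row 4: (4,0)S 2/2 ✓ · (4,1)S 2/2 ✓ · (4,2)S 2/2 ✓ · (4,4)S 1/1 ✓
Row 5: (5,0)S 1/1 ✓

(0,4), (1,3), (1,4), (2,3)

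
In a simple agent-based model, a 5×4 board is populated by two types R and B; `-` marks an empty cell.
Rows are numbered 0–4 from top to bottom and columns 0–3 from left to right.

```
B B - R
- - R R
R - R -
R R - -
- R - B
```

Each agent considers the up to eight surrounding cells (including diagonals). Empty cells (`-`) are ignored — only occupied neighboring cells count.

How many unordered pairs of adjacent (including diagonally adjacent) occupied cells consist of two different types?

1

Scan each occupied cell's neighbors to the right and below (and the two forward diagonals) so each pair is counted once.
Row 0: B(0,0)–B(0,1)= B(0,1)–R(1,2)≠ R(0,3)–R(1,3)= R(0,3)–R(1,2)=  → 1/4 unlike.
Row 1: R(1,2)–R(1,3)= R(1,2)–R(2,2)= R(1,3)–R(2,2)=  → 0/3 unlike.
Row 2: R(2,0)–R(3,0)= R(2,0)–R(3,1)= R(2,2)–R(3,1)=  → 0/3 unlike.
Row 3: R(3,0)–R(3,1)= R(3,0)–R(4,1)= R(3,1)–R(4,1)=  → 0/3 unlike.
Total adjacent occupied pairs: 13; unlike-type pairs: 1.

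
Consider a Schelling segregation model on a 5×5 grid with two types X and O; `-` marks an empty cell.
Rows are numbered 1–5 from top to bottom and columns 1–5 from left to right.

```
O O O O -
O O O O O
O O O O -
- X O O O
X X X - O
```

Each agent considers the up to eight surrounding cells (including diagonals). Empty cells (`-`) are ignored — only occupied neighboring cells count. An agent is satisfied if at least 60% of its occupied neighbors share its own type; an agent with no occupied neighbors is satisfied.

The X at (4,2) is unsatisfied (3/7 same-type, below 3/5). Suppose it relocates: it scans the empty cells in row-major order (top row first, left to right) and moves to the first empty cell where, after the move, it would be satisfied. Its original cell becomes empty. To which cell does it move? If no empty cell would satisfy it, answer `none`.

none

Vacating (4,2). Empty cells in order:
  (1,5): 0/3 same-type → still unsatisfied.
  (3,5): 0/5 same-type → still unsatisfied.
  (4,1): 2/4 same-type → still unsatisfied.
  (5,4): 1/5 same-type → still unsatisfied.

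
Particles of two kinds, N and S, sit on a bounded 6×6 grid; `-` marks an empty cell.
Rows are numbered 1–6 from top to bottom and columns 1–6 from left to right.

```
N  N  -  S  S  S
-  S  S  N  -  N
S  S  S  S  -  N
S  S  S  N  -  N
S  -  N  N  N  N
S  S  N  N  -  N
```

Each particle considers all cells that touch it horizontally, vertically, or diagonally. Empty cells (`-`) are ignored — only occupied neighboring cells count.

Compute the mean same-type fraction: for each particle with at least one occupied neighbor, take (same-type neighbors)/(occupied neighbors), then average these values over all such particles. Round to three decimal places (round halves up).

0.729

(1,1)N 1/2
(1,2)N 1/3
(1,4)S 2/3
(1,5)S 2/4
(1,6)S 1/2
(2,2)S 4/6
(2,3)S 5/7
(2,4)N 0/5
(2,6)N 1/3
(3,1)S 4/4
(3,2)S 7/7
(3,3)S 6/8
(3,4)S 3/5
(3,6)N 2/2
(4,1)S 4/4
(4,2)S 6/7
(4,3)S 4/7
(4,4)N 3/6
(4,6)N 3/3
(5,1)S 4/4
(5,3)N 4/7
(5,4)N 5/6
(5,5)N 6/6
(5,6)N 3/3
(6,1)S 2/2
(6,2)S 2/4
(6,3)N 3/4
(6,4)N 4/4
(6,6)N 2/2
Sum over 29 particles: 1/2 + 1/3 + 2/3 + 2/4 + 1/2 + 4/6 + 5/7 + 0/5 + 1/3 + 4/4 + 7/7 + 6/8 + 3/5 + 2/2 + 4/4 + 6/7 + 4/7 + 3/6 + 3/3 + 4/4 + 4/7 + 5/6 + 6/6 + 3/3 + 2/2 + 2/4 + 3/4 + 4/4 + 2/2 = 4441/210; mean = 4441/210 ÷ 29 = 4441/6090 = 0.729228… → 0.729.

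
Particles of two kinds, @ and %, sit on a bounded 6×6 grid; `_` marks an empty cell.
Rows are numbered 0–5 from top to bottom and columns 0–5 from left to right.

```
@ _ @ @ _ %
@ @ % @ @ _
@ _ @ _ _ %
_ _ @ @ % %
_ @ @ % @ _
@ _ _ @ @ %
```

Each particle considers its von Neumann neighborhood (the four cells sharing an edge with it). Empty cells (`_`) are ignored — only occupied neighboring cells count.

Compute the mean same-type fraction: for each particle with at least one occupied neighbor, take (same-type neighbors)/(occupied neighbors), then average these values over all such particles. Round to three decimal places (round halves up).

Row 0: (0,0)@ 1/1 · (0,2)@ 1/2 · (0,3)@ 2/2 · (0,5)% — no occupied neighbors
Row 1: (1,0)@ 3/3 · (1,1)@ 1/2 · (1,2)% 0/4 · (1,3)@ 2/3 · (1,4)@ 1/1
Row 2: (2,0)@ 1/1 · (2,2)@ 1/2 · (2,5)% 1/1
Row 3: (3,2)@ 3/3 · (3,3)@ 1/3 · (3,4)% 1/3 · (3,5)% 2/2
Row 4: (4,1)@ 1/1 · (4,2)@ 2/3 · (4,3)% 0/4 · (4,4)@ 1/3
Row 5: (5,0)@ — no occupied neighbors · (5,3)@ 1/2 · (5,4)@ 2/3 · (5,5)% 0/1
Sum over 22 particles: 1/1 + 1/2 + 2/2 + 3/3 + 1/2 + 0/4 + 2/3 + 1/1 + 1/1 + 1/2 + 1/1 + 3/3 + 1/3 + 1/3 + 2/2 + 1/1 + 2/3 + 0/4 + 1/3 + 1/2 + 2/3 + 0/1 = 14; mean = 14 ÷ 22 = 7/11 = 0.636363… → 0.636.

0.636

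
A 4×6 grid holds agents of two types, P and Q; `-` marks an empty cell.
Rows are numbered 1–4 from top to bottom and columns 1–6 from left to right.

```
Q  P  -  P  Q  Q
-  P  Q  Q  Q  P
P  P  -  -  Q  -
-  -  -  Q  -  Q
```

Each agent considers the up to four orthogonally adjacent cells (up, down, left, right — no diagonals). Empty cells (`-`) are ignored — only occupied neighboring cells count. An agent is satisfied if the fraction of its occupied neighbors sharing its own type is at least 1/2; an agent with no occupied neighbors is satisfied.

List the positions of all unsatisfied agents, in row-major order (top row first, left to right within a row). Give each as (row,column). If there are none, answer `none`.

(1,1)Q 0/1 unhappy
(1,2)P 1/2 ok
(1,4)P 0/2 unhappy
(1,5)Q 2/3 ok
(1,6)Q 1/2 ok
(2,2)P 2/3 ok
(2,3)Q 1/2 ok
(2,4)Q 2/3 ok
(2,5)Q 3/4 ok
(2,6)P 0/2 unhappy
(3,1)P 1/1 ok
(3,2)P 2/2 ok
(3,5)Q 1/1 ok
(4,4)Q 0/0 ok
(4,6)Q 0/0 ok

(1,1), (1,4), (2,6)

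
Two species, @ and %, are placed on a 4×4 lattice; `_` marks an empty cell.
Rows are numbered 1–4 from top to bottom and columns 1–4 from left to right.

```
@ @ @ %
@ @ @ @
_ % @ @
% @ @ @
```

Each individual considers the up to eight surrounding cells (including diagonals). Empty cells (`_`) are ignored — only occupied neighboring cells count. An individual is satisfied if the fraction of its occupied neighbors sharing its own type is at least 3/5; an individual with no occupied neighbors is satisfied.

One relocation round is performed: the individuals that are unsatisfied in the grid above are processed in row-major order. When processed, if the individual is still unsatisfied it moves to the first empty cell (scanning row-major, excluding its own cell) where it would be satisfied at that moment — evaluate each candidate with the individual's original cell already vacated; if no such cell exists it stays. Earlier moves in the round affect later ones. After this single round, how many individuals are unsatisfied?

4

Initially unsatisfied (in order): (1,4), (3,2), (4,1), (4,2).
  (1,4): no empty cell satisfies it; stays.
  (3,2): no empty cell satisfies it; stays.
  (4,1): no empty cell satisfies it; stays.
  (4,2): no empty cell satisfies it; stays.
Resulting grid:
@ @ @ %
@ @ @ @
_ % @ @
% @ @ @
Unsatisfied now: (1,4), (3,2), (4,1), (4,2).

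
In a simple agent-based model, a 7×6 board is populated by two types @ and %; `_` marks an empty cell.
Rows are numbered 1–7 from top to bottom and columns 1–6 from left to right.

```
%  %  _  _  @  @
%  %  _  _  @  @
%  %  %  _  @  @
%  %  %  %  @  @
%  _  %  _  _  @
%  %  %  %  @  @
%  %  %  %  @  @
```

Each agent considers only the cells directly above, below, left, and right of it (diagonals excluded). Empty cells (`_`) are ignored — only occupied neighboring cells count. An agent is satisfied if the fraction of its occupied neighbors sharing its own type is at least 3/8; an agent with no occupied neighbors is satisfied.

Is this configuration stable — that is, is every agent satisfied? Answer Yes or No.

Yes

Row 1: (1,1)% 2/2 satisfied · (1,2)% 2/2 satisfied · (1,5)@ 2/2 satisfied · (1,6)@ 2/2 satisfied
Row 2: (2,1)% 3/3 satisfied · (2,2)% 3/3 satisfied · (2,5)@ 3/3 satisfied · (2,6)@ 3/3 satisfied
Row 3: (3,1)% 3/3 satisfied · (3,2)% 4/4 satisfied · (3,3)% 2/2 satisfied · (3,5)@ 3/3 satisfied · (3,6)@ 3/3 satisfied
Row 4: (4,1)% 3/3 satisfied · (4,2)% 3/3 satisfied · (4,3)% 4/4 satisfied · (4,4)% 1/2 satisfied · (4,5)@ 2/3 satisfied · (4,6)@ 3/3 satisfied
Row 5: (5,1)% 2/2 satisfied · (5,3)% 2/2 satisfied · (5,6)@ 2/2 satisfied
Row 6: (6,1)% 3/3 satisfied · (6,2)% 3/3 satisfied · (6,3)% 4/4 satisfied · (6,4)% 2/3 satisfied · (6,5)@ 2/3 satisfied · (6,6)@ 3/3 satisfied
Row 7: (7,1)% 2/2 satisfied · (7,2)% 3/3 satisfied · (7,3)% 3/3 satisfied · (7,4)% 2/3 satisfied · (7,5)@ 2/3 satisfied · (7,6)@ 2/2 satisfied
All meet the threshold, so the configuration is stable.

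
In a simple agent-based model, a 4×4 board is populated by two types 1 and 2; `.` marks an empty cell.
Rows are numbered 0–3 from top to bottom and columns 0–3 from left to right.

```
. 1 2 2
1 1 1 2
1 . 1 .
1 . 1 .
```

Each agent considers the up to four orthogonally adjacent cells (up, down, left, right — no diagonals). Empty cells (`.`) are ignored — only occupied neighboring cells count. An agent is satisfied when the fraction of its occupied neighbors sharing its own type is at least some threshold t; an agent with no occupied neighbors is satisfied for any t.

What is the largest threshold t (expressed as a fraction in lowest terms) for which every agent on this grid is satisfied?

Row 0: (0,1)1 1/2 · (0,2)2 1/3 · (0,3)2 2/2
Row 1: (1,0)1 2/2 · (1,1)1 3/3 · (1,2)1 2/4 · (1,3)2 1/2
Row 2: (2,0)1 2/2 · (2,2)1 2/2
Row 3: (3,0)1 1/1 · (3,2)1 1/1
The smallest same-type fraction is 1/3 at (0,2), which reduces to 1/3. Any threshold above that leaves this agent unsatisfied.

1/3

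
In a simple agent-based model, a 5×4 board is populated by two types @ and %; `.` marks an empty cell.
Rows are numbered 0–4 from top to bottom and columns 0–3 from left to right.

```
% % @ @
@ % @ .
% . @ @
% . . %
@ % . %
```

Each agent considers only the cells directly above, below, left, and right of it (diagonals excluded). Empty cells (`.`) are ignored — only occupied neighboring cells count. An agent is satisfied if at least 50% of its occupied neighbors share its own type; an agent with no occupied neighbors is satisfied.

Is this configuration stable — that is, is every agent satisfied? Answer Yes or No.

Row 0: (0,0)% 1/2 ✓ · (0,1)% 2/3 ✓ · (0,2)@ 2/3 ✓ · (0,3)@ 1/1 ✓
Row 1: (1,0)@ 0/3 ✗ · (1,1)% 1/3 ✗ · (1,2)@ 2/3 ✓
Row 2: (2,0)% 1/2 ✓ · (2,2)@ 2/2 ✓ · (2,3)@ 1/2 ✓
Row 3: (3,0)% 1/2 ✓ · (3,3)% 1/2 ✓
Row 4: (4,0)@ 0/2 ✗ · (4,1)% 0/1 ✗ · (4,3)% 1/1 ✓
For instance (1,0) has only 0/3 same-type neighbors, below 1/2.

No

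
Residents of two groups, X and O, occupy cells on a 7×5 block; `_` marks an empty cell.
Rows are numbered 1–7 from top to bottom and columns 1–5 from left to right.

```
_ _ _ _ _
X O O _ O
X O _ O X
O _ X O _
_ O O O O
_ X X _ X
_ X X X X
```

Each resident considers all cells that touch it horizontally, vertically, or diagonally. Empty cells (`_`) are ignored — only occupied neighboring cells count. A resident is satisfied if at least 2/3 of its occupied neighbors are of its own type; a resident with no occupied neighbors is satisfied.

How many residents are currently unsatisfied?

Row 2: (2,1)X 1/3 not · (2,2)O 2/4 not · (2,3)O 3/3 satisfied · (2,5)O 1/2 not
Row 3: (3,1)X 1/4 not · (3,2)O 3/6 not · (3,4)O 3/5 not · (3,5)X 0/3 not
Row 4: (4,1)O 2/3 satisfied · (4,3)X 0/6 not · (4,4)O 4/6 satisfied
Row 5: (5,2)O 2/5 not · (5,3)O 3/6 not · (5,4)O 3/6 not · (5,5)O 2/3 satisfied
Row 6: (6,2)X 3/5 not · (6,3)X 4/7 not · (6,5)X 2/4 not
Row 7: (7,2)X 3/3 satisfied · (7,3)X 4/4 satisfied · (7,4)X 4/4 satisfied · (7,5)X 2/2 satisfied
Unsatisfied: (2,1), (2,2), (2,5), (3,1), (3,2), (3,4), (3,5), (4,3), (5,2), (5,3), (5,4), (6,2), (6,3), (6,5) — 14 in total.

14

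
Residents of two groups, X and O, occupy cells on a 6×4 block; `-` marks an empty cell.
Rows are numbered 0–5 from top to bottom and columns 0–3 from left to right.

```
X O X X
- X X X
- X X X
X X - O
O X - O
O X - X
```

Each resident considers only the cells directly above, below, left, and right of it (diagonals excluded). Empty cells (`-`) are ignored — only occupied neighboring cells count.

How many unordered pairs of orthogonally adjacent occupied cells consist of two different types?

Scan each occupied cell's neighbors to the right and below so each pair is counted once.
Row 0: X(0,0)–O(0,1)≠ O(0,1)–X(0,2)≠ O(0,1)–X(1,1)≠ X(0,2)–X(0,3)= X(0,2)–X(1,2)= X(0,3)–X(1,3)=  → 3/6 unlike.
Row 1: X(1,1)–X(1,2)= X(1,1)–X(2,1)= X(1,2)–X(1,3)= X(1,2)–X(2,2)= X(1,3)–X(2,3)=  → 0/5 unlike.
Row 2: X(2,1)–X(2,2)= X(2,1)–X(3,1)= X(2,2)–X(2,3)= X(2,3)–O(3,3)≠  → 1/4 unlike.
Row 3: X(3,0)–X(3,1)= X(3,0)–O(4,0)≠ X(3,1)–X(4,1)= O(3,3)–O(4,3)=  → 1/4 unlike.
Row 4: O(4,0)–X(4,1)≠ O(4,0)–O(5,0)= X(4,1)–X(5,1)= O(4,3)–X(5,3)≠  → 2/4 unlike.
Row 5: O(5,0)–X(5,1)≠  → 1/1 unlike.
Total adjacent occupied pairs: 24; unlike-type pairs: 8.

8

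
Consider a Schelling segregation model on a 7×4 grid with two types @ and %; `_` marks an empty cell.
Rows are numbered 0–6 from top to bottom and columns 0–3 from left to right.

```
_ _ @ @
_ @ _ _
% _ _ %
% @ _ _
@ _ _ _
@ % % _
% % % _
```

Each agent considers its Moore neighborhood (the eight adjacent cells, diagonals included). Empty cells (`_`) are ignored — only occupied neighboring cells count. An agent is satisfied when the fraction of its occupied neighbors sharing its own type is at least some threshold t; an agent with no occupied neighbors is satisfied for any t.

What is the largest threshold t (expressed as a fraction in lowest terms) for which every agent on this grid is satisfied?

(0,2)@ 2/2
(0,3)@ 1/1
(1,1)@ 1/2
(2,0)% 1/3
(2,3)% — no occupied neighbors
(3,0)% 1/3
(3,1)@ 1/3
(4,0)@ 2/4
(5,0)@ 1/4
(5,1)% 4/6
(5,2)% 3/3
(6,0)% 2/3
(6,1)% 4/5
(6,2)% 3/3
The smallest same-type fraction is 1/4 at (5,0), which reduces to 1/4. Any threshold above that leaves this agent unsatisfied.

1/4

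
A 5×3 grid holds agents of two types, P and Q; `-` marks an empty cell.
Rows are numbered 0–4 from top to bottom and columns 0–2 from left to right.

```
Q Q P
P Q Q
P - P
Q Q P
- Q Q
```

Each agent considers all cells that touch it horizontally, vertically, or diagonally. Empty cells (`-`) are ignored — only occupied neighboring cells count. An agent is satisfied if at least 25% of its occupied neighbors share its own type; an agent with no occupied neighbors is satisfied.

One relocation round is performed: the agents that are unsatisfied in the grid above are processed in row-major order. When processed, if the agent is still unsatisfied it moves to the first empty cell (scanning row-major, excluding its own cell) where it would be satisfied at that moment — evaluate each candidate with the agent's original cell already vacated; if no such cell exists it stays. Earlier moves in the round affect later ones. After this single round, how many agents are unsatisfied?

0

Initially unsatisfied (in order): (0,2).
  (0,2) → (2,1).
Resulting grid:
Q Q -
P Q Q
P P P
Q Q P
- Q Q
All satisfied now.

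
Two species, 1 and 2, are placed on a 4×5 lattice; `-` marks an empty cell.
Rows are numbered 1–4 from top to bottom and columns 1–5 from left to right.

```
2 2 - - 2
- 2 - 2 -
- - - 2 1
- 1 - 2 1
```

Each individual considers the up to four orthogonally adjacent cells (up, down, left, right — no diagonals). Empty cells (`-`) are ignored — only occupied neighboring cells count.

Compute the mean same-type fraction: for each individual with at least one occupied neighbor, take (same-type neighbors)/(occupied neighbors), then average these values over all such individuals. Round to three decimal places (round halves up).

Row 1: (1,1)2 1/1 · (1,2)2 2/2 · (1,5)2 — no occupied neighbors
Row 2: (2,2)2 1/1 · (2,4)2 1/1
Row 3: (3,4)2 2/3 · (3,5)1 1/2
Row 4: (4,2)1 — no occupied neighbors · (4,4)2 1/2 · (4,5)1 1/2
Sum over 8 individuals: 1/1 + 2/2 + 1/1 + 1/1 + 2/3 + 1/2 + 1/2 + 1/2 = 37/6; mean = 37/6 ÷ 8 = 37/48 = 0.770833… → 0.771.

0.771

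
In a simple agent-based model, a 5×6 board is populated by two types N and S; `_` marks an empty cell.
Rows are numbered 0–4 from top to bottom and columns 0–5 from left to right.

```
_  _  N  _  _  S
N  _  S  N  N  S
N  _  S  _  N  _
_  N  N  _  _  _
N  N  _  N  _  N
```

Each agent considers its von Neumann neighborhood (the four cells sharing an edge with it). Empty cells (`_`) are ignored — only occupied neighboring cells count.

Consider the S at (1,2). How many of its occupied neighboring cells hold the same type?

Occupied neighbors of (1,2): (0,2)=N, (2,2)=S, (1,3)=N.
Same type (S): 1 of 3.

1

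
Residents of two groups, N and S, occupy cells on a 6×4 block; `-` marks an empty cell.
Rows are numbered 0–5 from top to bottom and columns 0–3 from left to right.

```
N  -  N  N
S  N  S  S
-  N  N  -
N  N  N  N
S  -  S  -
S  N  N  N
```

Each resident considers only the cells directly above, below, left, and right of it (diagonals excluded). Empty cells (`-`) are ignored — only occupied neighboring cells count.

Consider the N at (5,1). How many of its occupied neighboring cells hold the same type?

1

Occupied neighbors of (5,1): (5,0)=S, (5,2)=N.
Same type (N): 1 of 2.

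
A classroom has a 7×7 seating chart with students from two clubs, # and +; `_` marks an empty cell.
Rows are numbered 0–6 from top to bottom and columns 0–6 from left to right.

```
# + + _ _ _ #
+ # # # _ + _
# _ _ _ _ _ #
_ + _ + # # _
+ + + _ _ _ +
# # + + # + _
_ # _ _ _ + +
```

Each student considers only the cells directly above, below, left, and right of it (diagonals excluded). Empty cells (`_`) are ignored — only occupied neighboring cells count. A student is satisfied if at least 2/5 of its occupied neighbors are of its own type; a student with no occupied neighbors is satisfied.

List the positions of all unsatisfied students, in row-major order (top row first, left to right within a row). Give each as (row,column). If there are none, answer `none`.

(0,0), (0,1), (1,0), (1,1), (2,0), (3,3), (5,4)

(0,0)# 0/2 ✗
(0,1)+ 1/3 ✗
(0,2)+ 1/2 ✓
(0,6)# 0/0 ✓
(1,0)+ 0/3 ✗
(1,1)# 1/3 ✗
(1,2)# 2/3 ✓
(1,3)# 1/1 ✓
(1,5)+ 0/0 ✓
(2,0)# 0/1 ✗
(2,6)# 0/0 ✓
(3,1)+ 1/1 ✓
(3,3)+ 0/1 ✗
(3,4)# 1/2 ✓
(3,5)# 1/1 ✓
(4,0)+ 1/2 ✓
(4,1)+ 3/4 ✓
(4,2)+ 2/2 ✓
(4,6)+ 0/0 ✓
(5,0)# 1/2 ✓
(5,1)# 2/4 ✓
(5,2)+ 2/3 ✓
(5,3)+ 1/2 ✓
(5,4)# 0/2 ✗
(5,5)+ 1/2 ✓
(6,1)# 1/1 ✓
(6,5)+ 2/2 ✓
(6,6)+ 1/1 ✓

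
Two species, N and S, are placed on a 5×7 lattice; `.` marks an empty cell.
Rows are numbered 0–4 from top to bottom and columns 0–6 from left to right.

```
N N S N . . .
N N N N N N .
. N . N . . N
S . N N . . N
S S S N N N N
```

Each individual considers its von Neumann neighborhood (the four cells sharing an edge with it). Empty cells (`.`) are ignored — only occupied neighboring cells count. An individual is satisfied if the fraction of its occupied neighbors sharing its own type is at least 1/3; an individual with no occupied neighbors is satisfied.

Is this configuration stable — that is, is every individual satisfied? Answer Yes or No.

Row 0: (0,0)N 2/2 ✓ · (0,1)N 2/3 ✓ · (0,2)S 0/3 ✗ · (0,3)N 1/2 ✓
Row 1: (1,0)N 2/2 ✓ · (1,1)N 4/4 ✓ · (1,2)N 2/3 ✓ · (1,3)N 4/4 ✓ · (1,4)N 2/2 ✓ · (1,5)N 1/1 ✓
Row 2: (2,1)N 1/1 ✓ · (2,3)N 2/2 ✓ · (2,6)N 1/1 ✓
Row 3: (3,0)S 1/1 ✓ · (3,2)N 1/2 ✓ · (3,3)N 3/3 ✓ · (3,6)N 2/2 ✓
Row 4: (4,0)S 2/2 ✓ · (4,1)S 2/2 ✓ · (4,2)S 1/3 ✓ · (4,3)N 2/3 ✓ · (4,4)N 2/2 ✓ · (4,5)N 2/2 ✓ · (4,6)N 2/2 ✓
For instance (0,2) has only 0/3 same-type neighbors, below 1/3.

No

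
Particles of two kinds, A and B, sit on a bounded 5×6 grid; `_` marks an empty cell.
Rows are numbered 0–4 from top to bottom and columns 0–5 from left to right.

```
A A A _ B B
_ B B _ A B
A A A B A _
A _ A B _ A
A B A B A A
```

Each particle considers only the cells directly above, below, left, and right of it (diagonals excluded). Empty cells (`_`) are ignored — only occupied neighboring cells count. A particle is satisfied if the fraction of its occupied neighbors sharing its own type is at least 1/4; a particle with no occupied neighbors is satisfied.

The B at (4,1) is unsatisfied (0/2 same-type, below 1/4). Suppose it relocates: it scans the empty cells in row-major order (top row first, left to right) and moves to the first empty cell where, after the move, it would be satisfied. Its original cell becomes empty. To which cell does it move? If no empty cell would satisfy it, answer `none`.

Vacating (4,1). Empty cells in order:
  (0,3): 1/2 same-type → satisfied — stop here.

(0,3)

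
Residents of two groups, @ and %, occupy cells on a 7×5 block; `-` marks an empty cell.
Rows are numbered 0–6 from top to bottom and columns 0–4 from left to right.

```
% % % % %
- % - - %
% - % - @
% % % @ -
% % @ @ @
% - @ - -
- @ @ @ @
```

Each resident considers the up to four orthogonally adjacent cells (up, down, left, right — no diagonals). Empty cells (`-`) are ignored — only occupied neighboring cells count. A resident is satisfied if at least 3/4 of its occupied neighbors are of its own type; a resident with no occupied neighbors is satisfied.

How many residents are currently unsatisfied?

Row 0: (0,0)% 1/1 satisfied · (0,1)% 3/3 satisfied · (0,2)% 2/2 satisfied · (0,3)% 2/2 satisfied · (0,4)% 2/2 satisfied
Row 1: (1,1)% 1/1 satisfied · (1,4)% 1/2 not
Row 2: (2,0)% 1/1 satisfied · (2,2)% 1/1 satisfied · (2,4)@ 0/1 not
Row 3: (3,0)% 3/3 satisfied · (3,1)% 3/3 satisfied · (3,2)% 2/4 not · (3,3)@ 1/2 not
Row 4: (4,0)% 3/3 satisfied · (4,1)% 2/3 not · (4,2)@ 2/4 not · (4,3)@ 3/3 satisfied · (4,4)@ 1/1 satisfied
Row 5: (5,0)% 1/1 satisfied · (5,2)@ 2/2 satisfied
Row 6: (6,1)@ 1/1 satisfied · (6,2)@ 3/3 satisfied · (6,3)@ 2/2 satisfied · (6,4)@ 1/1 satisfied
Unsatisfied: (1,4), (2,4), (3,2), (3,3), (4,1), (4,2) — 6 in total.

6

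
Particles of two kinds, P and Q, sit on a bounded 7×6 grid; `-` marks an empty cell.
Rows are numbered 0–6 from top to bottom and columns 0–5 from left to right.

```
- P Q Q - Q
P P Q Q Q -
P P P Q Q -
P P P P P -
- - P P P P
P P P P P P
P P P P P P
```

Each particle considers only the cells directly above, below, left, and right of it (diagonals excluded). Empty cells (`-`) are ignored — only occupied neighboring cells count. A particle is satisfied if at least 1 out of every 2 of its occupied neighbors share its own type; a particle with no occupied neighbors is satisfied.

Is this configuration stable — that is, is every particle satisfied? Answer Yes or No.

Yes

Row 0: (0,1)P 1/2 ✓ · (0,2)Q 2/3 ✓ · (0,3)Q 2/2 ✓ · (0,5)Q 0/0 ✓
Row 1: (1,0)P 2/2 ✓ · (1,1)P 3/4 ✓ · (1,2)Q 2/4 ✓ · (1,3)Q 4/4 ✓ · (1,4)Q 2/2 ✓
Row 2: (2,0)P 3/3 ✓ · (2,1)P 4/4 ✓ · (2,2)P 2/4 ✓ · (2,3)Q 2/4 ✓ · (2,4)Q 2/3 ✓
Row 3: (3,0)P 2/2 ✓ · (3,1)P 3/3 ✓ · (3,2)P 4/4 ✓ · (3,3)P 3/4 ✓ · (3,4)P 2/3 ✓
Row 4: (4,2)P 3/3 ✓ · (4,3)P 4/4 ✓ · (4,4)P 4/4 ✓ · (4,5)P 2/2 ✓
Row 5: (5,0)P 2/2 ✓ · (5,1)P 3/3 ✓ · (5,2)P 4/4 ✓ · (5,3)P 4/4 ✓ · (5,4)P 4/4 ✓ · (5,5)P 3/3 ✓
Row 6: (6,0)P 2/2 ✓ · (6,1)P 3/3 ✓ · (6,2)P 3/3 ✓ · (6,3)P 3/3 ✓ · (6,4)P 3/3 ✓ · (6,5)P 2/2 ✓
All meet the threshold, so the configuration is stable.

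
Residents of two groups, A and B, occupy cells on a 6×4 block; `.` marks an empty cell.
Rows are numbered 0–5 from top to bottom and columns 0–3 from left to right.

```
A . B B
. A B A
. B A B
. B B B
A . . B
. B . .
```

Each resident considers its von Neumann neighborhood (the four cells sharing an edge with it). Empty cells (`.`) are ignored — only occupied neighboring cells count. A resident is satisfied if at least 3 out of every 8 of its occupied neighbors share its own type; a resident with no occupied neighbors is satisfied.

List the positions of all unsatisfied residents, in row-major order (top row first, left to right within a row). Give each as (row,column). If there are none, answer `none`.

(1,1), (1,2), (1,3), (2,1), (2,2), (2,3)

Row 0: (0,0)A 0/0 ✓ · (0,2)B 2/2 ✓ · (0,3)B 1/2 ✓
Row 1: (1,1)A 0/2 ✗ · (1,2)B 1/4 ✗ · (1,3)A 0/3 ✗
Row 2: (2,1)B 1/3 ✗ · (2,2)A 0/4 ✗ · (2,3)B 1/3 ✗
Row 3: (3,1)B 2/2 ✓ · (3,2)B 2/3 ✓ · (3,3)B 3/3 ✓
Row 4: (4,0)A 0/0 ✓ · (4,3)B 1/1 ✓
Row 5: (5,1)B 0/0 ✓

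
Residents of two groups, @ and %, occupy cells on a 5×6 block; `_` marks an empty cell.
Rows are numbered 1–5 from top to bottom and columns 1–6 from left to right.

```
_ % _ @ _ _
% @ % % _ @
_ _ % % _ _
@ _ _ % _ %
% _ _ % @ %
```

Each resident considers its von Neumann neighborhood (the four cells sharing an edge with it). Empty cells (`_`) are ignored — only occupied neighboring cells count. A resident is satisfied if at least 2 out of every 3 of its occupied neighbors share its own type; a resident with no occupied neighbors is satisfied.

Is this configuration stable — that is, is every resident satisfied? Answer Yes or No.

No

Row 1: (1,2)% 0/1 unhappy · (1,4)@ 0/1 unhappy
Row 2: (2,1)% 0/1 unhappy · (2,2)@ 0/3 unhappy · (2,3)% 2/3 ok · (2,4)% 2/3 ok · (2,6)@ 0/0 ok
Row 3: (3,3)% 2/2 ok · (3,4)% 3/3 ok
Row 4: (4,1)@ 0/1 unhappy · (4,4)% 2/2 ok · (4,6)% 1/1 ok
Row 5: (5,1)% 0/1 unhappy · (5,4)% 1/2 unhappy · (5,5)@ 0/2 unhappy · (5,6)% 1/2 unhappy
For instance (1,2) has only 0/1 same-type neighbors, below 2/3.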